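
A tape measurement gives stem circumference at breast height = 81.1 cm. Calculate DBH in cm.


Formula: DBH = C / pi
DBH = 81.1 / pi
pi = 3.14159...
DBH = 25.8 cm

25.8


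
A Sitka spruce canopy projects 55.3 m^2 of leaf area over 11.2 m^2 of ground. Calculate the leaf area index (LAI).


Formula: LAI = total leaf area / ground area  (dimensionless)
LAI = 55.3 m^2 / 11.2 m^2
LAI = 4.94

4.94


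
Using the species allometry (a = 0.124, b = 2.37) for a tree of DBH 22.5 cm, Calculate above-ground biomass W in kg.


Formula: W = a * DBH^b  (allometric power law)
DBH^b = 22.5^2.37 = 1602.0371
W = 0.124 * 1602.0371 = 198.7 kg

198.7


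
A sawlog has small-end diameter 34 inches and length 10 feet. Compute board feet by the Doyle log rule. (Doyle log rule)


Doyle: BF = (D - 4)^2 * L / 16
Adjusted diameter = 34 - 4 = 30 in
(D-4)^2 = 30^2 = 900
BF = 900 * 10 / 16 = 563 BF

563


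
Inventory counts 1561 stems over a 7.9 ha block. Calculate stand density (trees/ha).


Formula: Stand Density = N_trees / Area_ha
Density = 1561 trees / 7.9 ha
Density = 198 trees/ha

198


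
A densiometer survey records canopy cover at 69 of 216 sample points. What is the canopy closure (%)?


Formula: Canopy closure = covered points / total points * 100
Closure = 69 / 216 * 100
Closure = 0.3194 * 100 = 31.9%

31.9


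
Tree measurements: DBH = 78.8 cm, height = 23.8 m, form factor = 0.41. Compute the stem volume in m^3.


Formula: V = pi * (DBH/200)^2 * H * ff
Radius = DBH/200 = 78.8/200 = 0.394 m
Radius^2 = 0.394^2 = 0.155236 m^2
V = pi * 0.155236 * 23.8 * 0.41
V = 4.759 m^3

4.759


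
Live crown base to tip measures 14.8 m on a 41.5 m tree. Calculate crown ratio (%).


Formula: Crown Ratio = (Crown Length / Total Height) * 100
CR = (14.8 m / 41.5 m) * 100
CR = 0.3566 * 100 = 35.7%

35.7


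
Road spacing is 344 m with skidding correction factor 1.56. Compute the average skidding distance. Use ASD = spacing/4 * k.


Formula: ASD = (spacing / 4) * correction
Uncorrected distance = spacing / 4 = 344 / 4 = 86 m
ASD = 86 * 1.56 = 134 m

134


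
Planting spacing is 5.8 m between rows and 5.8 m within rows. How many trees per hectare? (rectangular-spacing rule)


Formula: TPH = 10000 m^2/ha / (spacing_x * spacing_y)
Area per tree = 5.8 m * 5.8 m = 33.64 m^2
TPH = 10000 / 33.64 = 297 trees/ha

297


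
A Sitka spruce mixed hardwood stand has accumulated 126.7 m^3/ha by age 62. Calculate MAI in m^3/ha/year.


Formula: MAI = Total Volume / Stand Age
MAI = 126.7 m^3/ha / 62 years
MAI = 2.04 m^3/ha/year

2.04


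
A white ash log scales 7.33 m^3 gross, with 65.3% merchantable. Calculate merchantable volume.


Formula: MV = V_total * (merchantable_pct / 100)
Merchantable fraction = 65.3% / 100 = 0.653
MV = 7.33 m^3 * 0.653 = 4.786 m^3

4.786


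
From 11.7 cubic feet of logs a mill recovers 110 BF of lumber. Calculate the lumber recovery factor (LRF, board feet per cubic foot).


Formula: LRF = Lumber Output (BF) / Log Input (ft^3)
LRF = 110 BF / 11.7 ft^3
LRF = 9.4 BF/ft^3

9.4


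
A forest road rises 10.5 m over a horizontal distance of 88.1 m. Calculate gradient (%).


Formula: Gradient = rise / run * 100
Gradient = 10.5 / 88.1 * 100 = 11.9%

11.9


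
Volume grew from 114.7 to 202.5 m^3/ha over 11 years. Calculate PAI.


Formula: PAI = (V_T2 - V_T1) / (T2 - T1)
Volume increment = 202.5 - 114.7 = 87.8 m^3/ha
PAI = 87.8 / 11 = 7.98 m^3/ha/year

7.98


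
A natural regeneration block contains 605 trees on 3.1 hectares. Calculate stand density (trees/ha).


Formula: Stand Density = N_trees / Area_ha
Density = 605 trees / 3.1 ha
Density = 195 trees/ha

195


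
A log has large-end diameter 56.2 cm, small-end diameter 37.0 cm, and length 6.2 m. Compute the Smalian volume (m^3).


Smalian: V = (A1 + A2)/2 * L,  A = pi*(D/200)^2
A1 = pi*(56.2/200)^2 = 0.248063 m^2
A2 = pi*(37.0/200)^2 = 0.107521 m^2
V = (0.248063+0.107521)/2*6.2 = 1.1023 m^3

1.1023


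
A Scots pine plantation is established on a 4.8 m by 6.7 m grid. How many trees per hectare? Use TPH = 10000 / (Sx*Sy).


Formula: TPH = 10000 m^2/ha / (spacing_x * spacing_y)
Area per tree = 4.8 m * 6.7 m = 32.16 m^2
TPH = 10000 / 32.16 = 311 trees/ha

311


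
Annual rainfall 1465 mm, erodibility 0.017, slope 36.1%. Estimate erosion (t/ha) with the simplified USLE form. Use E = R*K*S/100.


Formula: E = R * K * S / 100  (simplified USLE)
R * K = 1465 * 0.017 = 24.905
E = 24.905 * 36.1 / 100 = 8.99 t/ha

8.99


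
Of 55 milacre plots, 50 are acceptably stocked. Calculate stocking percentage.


Formula: Stocking % = stocked plots / total plots * 100
Stocking = 50 / 55 * 100
Stocking = 0.9091 * 100 = 90.9%

90.9


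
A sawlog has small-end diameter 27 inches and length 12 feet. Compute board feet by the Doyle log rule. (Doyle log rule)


Doyle: BF = (D - 4)^2 * L / 16
Adjusted diameter = 27 - 4 = 23 in
(D-4)^2 = 23^2 = 529
BF = 529 * 12 / 16 = 397 BF

397


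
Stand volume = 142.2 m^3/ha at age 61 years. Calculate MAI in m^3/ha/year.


Formula: MAI = Total Volume / Stand Age
MAI = 142.2 m^3/ha / 61 years
MAI = 2.33 m^3/ha/year

2.33


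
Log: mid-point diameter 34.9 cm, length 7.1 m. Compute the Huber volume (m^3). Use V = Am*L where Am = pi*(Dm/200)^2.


Huber: V = Am * L,  Am = pi*(Dm/200)^2
Am = pi*(34.9/200)^2 = 0.095662 m^2
V = 0.095662*7.1 = 0.6792 m^3

0.6792


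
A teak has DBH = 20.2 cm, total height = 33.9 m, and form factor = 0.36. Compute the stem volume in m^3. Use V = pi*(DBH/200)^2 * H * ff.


Formula: V = pi * (DBH/200)^2 * H * ff
Radius = DBH/200 = 20.2/200 = 0.101 m
Radius^2 = 0.101^2 = 0.010201 m^2
V = pi * 0.010201 * 33.9 * 0.36
V = 0.391 m^3

0.391


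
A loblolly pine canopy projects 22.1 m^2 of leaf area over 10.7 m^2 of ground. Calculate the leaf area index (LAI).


Formula: LAI = total leaf area / ground area  (dimensionless)
LAI = 22.1 m^2 / 10.7 m^2
LAI = 2.07

2.07


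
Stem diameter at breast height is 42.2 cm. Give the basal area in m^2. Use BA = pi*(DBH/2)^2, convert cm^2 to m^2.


Formula: BA = pi * (DBH/2)^2 / 10000  (cm^2 to m^2)
Radius = DBH/2 = 42.2/2 = 21.1 cm
BA = pi * 21.1^2 / 10000
   = 1398.6685 cm^2 / 10000
   = 0.1399 m^2

0.1399


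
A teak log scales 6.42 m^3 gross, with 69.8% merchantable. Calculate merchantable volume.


Formula: MV = V_total * (merchantable_pct / 100)
Merchantable fraction = 69.8% / 100 = 0.698
MV = 6.42 m^3 * 0.698 = 4.481 m^3

4.481


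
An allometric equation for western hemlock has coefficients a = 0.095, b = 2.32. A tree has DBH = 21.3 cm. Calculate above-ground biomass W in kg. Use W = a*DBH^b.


Formula: W = a * DBH^b  (allometric power law)
DBH^b = 21.3^2.32 = 1207.3708
W = 0.095 * 1207.3708 = 114.7 kg

114.7


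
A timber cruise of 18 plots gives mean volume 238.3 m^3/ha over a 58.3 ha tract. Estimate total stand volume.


Formula: Total Volume = Mean Volume per ha * Total Area
Total Volume = 238.3 m^3/ha * 58.3 ha
Total Volume = 13893 m^3

13893


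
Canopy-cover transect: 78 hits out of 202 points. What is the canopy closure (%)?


Formula: Canopy closure = covered points / total points * 100
Closure = 78 / 202 * 100
Closure = 0.3861 * 100 = 38.6%

38.6


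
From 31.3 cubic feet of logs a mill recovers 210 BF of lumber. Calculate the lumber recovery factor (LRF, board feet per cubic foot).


Formula: LRF = Lumber Output (BF) / Log Input (ft^3)
LRF = 210 BF / 31.3 ft^3
LRF = 6.71 BF/ft^3

6.71


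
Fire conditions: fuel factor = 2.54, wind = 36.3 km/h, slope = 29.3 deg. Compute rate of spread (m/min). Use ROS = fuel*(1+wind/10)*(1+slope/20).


Formula: ROS = fuel * (1 + wind/10) * (1 + slope/20)
Wind factor = 1 + 36.3/10 = 4.63
Slope factor = 1 + 29.3/20 = 2.465
ROS = 2.54 * 4.63 * 2.465 = 28.99 m/min

28.99


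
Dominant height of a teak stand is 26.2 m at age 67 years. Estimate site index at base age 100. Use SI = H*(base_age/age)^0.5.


Formula: SI = H_dom * (base_age / age)^0.5
Age ratio = 100 / 67 = 1.49254
sqrt(age_ratio) = 1.22169
SI = 26.2 * 1.22169 = 32.0 m

32.0


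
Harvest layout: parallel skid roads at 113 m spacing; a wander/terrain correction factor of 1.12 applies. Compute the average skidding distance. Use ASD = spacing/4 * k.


Formula: ASD = (spacing / 4) * correction
Uncorrected distance = spacing / 4 = 113 / 4 = 28.25 m
ASD = 28.25 * 1.12 = 32 m

32


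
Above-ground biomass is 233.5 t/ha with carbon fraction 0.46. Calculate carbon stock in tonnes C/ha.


Formula: Carbon Stock = Biomass * Carbon Fraction
C = 233.5 t/ha * 0.46
C = 107.4 t C/ha

107.4


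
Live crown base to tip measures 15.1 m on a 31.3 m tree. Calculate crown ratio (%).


Formula: Crown Ratio = (Crown Length / Total Height) * 100
CR = (15.1 m / 31.3 m) * 100
CR = 0.4824 * 100 = 48.2%

48.2


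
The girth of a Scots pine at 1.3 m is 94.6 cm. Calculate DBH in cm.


Formula: DBH = C / pi
DBH = 94.6 / pi
pi = 3.14159...
DBH = 30.1 cm

30.1


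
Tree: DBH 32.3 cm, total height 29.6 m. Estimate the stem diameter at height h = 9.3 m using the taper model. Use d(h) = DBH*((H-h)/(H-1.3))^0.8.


Taper: d(h) = DBH * ((H - h) / (H - 1.3))^0.8
Numerator = H - h = 29.6 - 9.3 = 20.3 m
Denominator = H - 1.3 = 29.6 - 1.3 = 28.3 m
Ratio = 20.3 / 28.3 = 0.71731
d = 32.3 * 0.71731^0.8 = 24.8 cm

24.8


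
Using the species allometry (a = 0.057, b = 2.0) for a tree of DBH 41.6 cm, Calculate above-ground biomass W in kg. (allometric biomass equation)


Formula: W = a * DBH^b  (allometric power law)
DBH^b = 41.6^2.0 = 1730.56
W = 0.057 * 1730.56 = 98.6 kg

98.6


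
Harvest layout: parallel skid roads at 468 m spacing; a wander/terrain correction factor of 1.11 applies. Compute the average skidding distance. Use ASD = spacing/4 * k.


Formula: ASD = (spacing / 4) * correction
Uncorrected distance = spacing / 4 = 468 / 4 = 117 m
ASD = 117 * 1.11 = 130 m

130


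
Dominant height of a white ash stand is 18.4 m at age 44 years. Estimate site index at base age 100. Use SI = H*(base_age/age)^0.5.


Formula: SI = H_dom * (base_age / age)^0.5
Age ratio = 100 / 44 = 2.27273
sqrt(age_ratio) = 1.50756
SI = 18.4 * 1.50756 = 27.7 m

27.7


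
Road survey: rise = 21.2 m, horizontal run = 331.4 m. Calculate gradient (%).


Formula: Gradient = rise / run * 100
Gradient = 21.2 / 331.4 * 100 = 6.4%

6.4


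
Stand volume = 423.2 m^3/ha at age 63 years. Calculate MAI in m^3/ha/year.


Formula: MAI = Total Volume / Stand Age
MAI = 423.2 m^3/ha / 63 years
MAI = 6.72 m^3/ha/year

6.72


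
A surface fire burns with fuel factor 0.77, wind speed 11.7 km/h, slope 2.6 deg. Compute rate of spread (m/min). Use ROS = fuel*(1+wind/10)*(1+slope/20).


Formula: ROS = fuel * (1 + wind/10) * (1 + slope/20)
Wind factor = 1 + 11.7/10 = 2.17
Slope factor = 1 + 2.6/20 = 1.13
ROS = 0.77 * 2.17 * 1.13 = 1.89 m/min

1.89


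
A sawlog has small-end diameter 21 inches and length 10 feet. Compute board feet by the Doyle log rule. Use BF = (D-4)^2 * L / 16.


Doyle: BF = (D - 4)^2 * L / 16
Adjusted diameter = 21 - 4 = 17 in
(D-4)^2 = 17^2 = 289
BF = 289 * 10 / 16 = 181 BF

181


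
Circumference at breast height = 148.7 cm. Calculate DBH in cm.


Formula: DBH = C / pi
DBH = 148.7 / pi
pi = 3.14159...
DBH = 47.3 cm

47.3


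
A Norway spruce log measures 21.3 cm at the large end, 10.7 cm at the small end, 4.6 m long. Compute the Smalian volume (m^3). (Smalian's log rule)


Smalian: V = (A1 + A2)/2 * L,  A = pi*(D/200)^2
A1 = pi*(21.3/200)^2 = 0.035633 m^2
A2 = pi*(10.7/200)^2 = 0.008992 m^2
V = (0.035633+0.008992)/2*4.6 = 0.1026 m^3

0.1026


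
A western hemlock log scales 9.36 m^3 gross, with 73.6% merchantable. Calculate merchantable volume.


Formula: MV = V_total * (merchantable_pct / 100)
Merchantable fraction = 73.6% / 100 = 0.736
MV = 9.36 m^3 * 0.736 = 6.889 m^3

6.889


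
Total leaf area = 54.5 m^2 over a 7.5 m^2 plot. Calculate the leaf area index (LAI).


Formula: LAI = total leaf area / ground area  (dimensionless)
LAI = 54.5 m^2 / 7.5 m^2
LAI = 7.27

7.27


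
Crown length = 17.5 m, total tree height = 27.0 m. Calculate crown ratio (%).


Formula: Crown Ratio = (Crown Length / Total Height) * 100
CR = (17.5 m / 27.0 m) * 100
CR = 0.6481 * 100 = 64.8%

64.8


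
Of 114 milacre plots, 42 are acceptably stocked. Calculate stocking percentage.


Formula: Stocking % = stocked plots / total plots * 100
Stocking = 42 / 114 * 100
Stocking = 0.3684 * 100 = 36.8%

36.8


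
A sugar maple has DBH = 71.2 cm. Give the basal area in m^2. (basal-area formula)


Formula: BA = pi * (DBH/2)^2 / 10000  (cm^2 to m^2)
Radius = DBH/2 = 71.2/2 = 35.6 cm
BA = pi * 35.6^2 / 10000
   = 3981.5289 cm^2 / 10000
   = 0.3982 m^2

0.3982


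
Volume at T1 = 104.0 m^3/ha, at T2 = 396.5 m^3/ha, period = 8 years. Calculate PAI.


Formula: PAI = (V_T2 - V_T1) / (T2 - T1)
Volume increment = 396.5 - 104.0 = 292.5 m^3/ha
PAI = 292.5 / 8 = 36.56 m^3/ha/year

36.56


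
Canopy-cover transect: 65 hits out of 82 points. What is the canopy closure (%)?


Formula: Canopy closure = covered points / total points * 100
Closure = 65 / 82 * 100
Closure = 0.7927 * 100 = 79.3%

79.3


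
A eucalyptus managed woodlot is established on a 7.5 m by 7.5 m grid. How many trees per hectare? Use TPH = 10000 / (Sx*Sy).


Formula: TPH = 10000 m^2/ha / (spacing_x * spacing_y)
Area per tree = 7.5 m * 7.5 m = 56.25 m^2
TPH = 10000 / 56.25 = 178 trees/ha

178


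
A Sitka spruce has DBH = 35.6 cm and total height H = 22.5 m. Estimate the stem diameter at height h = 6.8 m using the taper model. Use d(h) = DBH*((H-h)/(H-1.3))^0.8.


Taper: d(h) = DBH * ((H - h) / (H - 1.3))^0.8
Numerator = H - h = 22.5 - 6.8 = 15.7 m
Denominator = H - 1.3 = 22.5 - 1.3 = 21.2 m
Ratio = 15.7 / 21.2 = 0.74057
d = 35.6 * 0.74057^0.8 = 28.0 cm

28.0


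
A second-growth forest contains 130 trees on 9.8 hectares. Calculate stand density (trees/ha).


Formula: Stand Density = N_trees / Area_ha
Density = 130 trees / 9.8 ha
Density = 13 trees/ha

13


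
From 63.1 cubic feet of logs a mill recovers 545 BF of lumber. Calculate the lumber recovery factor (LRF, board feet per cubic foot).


Formula: LRF = Lumber Output (BF) / Log Input (ft^3)
LRF = 545 BF / 63.1 ft^3
LRF = 8.64 BF/ft^3

8.64


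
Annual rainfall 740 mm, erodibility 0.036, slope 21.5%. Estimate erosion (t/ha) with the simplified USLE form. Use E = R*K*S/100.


Formula: E = R * K * S / 100  (simplified USLE)
R * K = 740 * 0.036 = 26.64
E = 26.64 * 21.5 / 100 = 5.73 t/ha

5.73


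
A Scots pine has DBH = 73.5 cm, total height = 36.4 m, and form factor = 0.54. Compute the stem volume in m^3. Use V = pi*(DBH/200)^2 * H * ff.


Formula: V = pi * (DBH/200)^2 * H * ff
Radius = DBH/200 = 73.5/200 = 0.3675 m
Radius^2 = 0.3675^2 = 0.13505625 m^2
V = pi * 0.13505625 * 36.4 * 0.54
V = 8.34 m^3

8.34


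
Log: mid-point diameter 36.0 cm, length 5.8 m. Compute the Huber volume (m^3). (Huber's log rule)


Huber: V = Am * L,  Am = pi*(Dm/200)^2
Am = pi*(36.0/200)^2 = 0.101788 m^2
V = 0.101788*5.8 = 0.5904 m^3

0.5904


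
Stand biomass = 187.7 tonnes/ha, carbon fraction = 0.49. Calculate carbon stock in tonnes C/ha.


Formula: Carbon Stock = Biomass * Carbon Fraction
C = 187.7 t/ha * 0.49
C = 92.0 t C/ha

92.0


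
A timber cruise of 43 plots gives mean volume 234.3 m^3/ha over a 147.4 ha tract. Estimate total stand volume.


Formula: Total Volume = Mean Volume per ha * Total Area
Total Volume = 234.3 m^3/ha * 147.4 ha
Total Volume = 34536 m^3

34536


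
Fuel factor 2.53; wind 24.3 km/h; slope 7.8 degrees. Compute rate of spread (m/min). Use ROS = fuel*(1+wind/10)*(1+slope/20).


Formula: ROS = fuel * (1 + wind/10) * (1 + slope/20)
Wind factor = 1 + 24.3/10 = 3.43
Slope factor = 1 + 7.8/20 = 1.39
ROS = 2.53 * 3.43 * 1.39 = 12.06 m/min

12.06


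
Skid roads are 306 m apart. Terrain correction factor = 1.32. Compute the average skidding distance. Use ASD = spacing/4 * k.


Formula: ASD = (spacing / 4) * correction
Uncorrected distance = spacing / 4 = 306 / 4 = 76.5 m
ASD = 76.5 * 1.32 = 101 m

101


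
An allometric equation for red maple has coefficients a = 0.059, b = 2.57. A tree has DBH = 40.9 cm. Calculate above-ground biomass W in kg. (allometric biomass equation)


Formula: W = a * DBH^b  (allometric power law)
DBH^b = 40.9^2.57 = 13871.6749
W = 0.059 * 13871.6749 = 818.4 kg

818.4


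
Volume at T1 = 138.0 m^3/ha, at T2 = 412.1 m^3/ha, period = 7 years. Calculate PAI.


Formula: PAI = (V_T2 - V_T1) / (T2 - T1)
Volume increment = 412.1 - 138.0 = 274.1 m^3/ha
PAI = 274.1 / 7 = 39.16 m^3/ha/year

39.16


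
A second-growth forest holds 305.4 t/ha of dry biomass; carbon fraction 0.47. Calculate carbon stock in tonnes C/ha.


Formula: Carbon Stock = Biomass * Carbon Fraction
C = 305.4 t/ha * 0.47
C = 143.5 t C/ha

143.5


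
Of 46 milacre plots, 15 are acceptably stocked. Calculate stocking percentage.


Formula: Stocking % = stocked plots / total plots * 100
Stocking = 15 / 46 * 100
Stocking = 0.3261 * 100 = 32.6%

32.6


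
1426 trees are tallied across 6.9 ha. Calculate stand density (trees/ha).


Formula: Stand Density = N_trees / Area_ha
Density = 1426 trees / 6.9 ha
Density = 207 trees/ha

207


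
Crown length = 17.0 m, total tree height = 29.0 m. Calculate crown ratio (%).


Formula: Crown Ratio = (Crown Length / Total Height) * 100
CR = (17.0 m / 29.0 m) * 100
CR = 0.5862 * 100 = 58.6%

58.6


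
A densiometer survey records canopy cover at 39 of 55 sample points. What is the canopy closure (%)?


Formula: Canopy closure = covered points / total points * 100
Closure = 39 / 55 * 100
Closure = 0.7091 * 100 = 70.9%

70.9


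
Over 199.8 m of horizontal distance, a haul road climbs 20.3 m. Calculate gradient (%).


Formula: Gradient = rise / run * 100
Gradient = 20.3 / 199.8 * 100 = 10.2%

10.2


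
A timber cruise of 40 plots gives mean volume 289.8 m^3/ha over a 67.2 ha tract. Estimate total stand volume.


Formula: Total Volume = Mean Volume per ha * Total Area
Total Volume = 289.8 m^3/ha * 67.2 ha
Total Volume = 19475 m^3

19475


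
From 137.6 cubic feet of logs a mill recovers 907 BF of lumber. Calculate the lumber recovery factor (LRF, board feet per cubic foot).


Formula: LRF = Lumber Output (BF) / Log Input (ft^3)
LRF = 907 BF / 137.6 ft^3
LRF = 6.59 BF/ft^3

6.59


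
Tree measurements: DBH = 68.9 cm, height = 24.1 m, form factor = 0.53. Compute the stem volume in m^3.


Formula: V = pi * (DBH/200)^2 * H * ff
Radius = DBH/200 = 68.9/200 = 0.3445 m
Radius^2 = 0.3445^2 = 0.11868025 m^2
V = pi * 0.11868025 * 24.1 * 0.53
V = 4.762 m^3

4.762


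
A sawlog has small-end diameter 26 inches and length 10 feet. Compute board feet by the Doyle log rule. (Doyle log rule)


Doyle: BF = (D - 4)^2 * L / 16
Adjusted diameter = 26 - 4 = 22 in
(D-4)^2 = 22^2 = 484
BF = 484 * 10 / 16 = 303 BF

303


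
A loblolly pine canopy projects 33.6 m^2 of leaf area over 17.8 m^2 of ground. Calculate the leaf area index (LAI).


Formula: LAI = total leaf area / ground area  (dimensionless)
LAI = 33.6 m^2 / 17.8 m^2
LAI = 1.89

1.89


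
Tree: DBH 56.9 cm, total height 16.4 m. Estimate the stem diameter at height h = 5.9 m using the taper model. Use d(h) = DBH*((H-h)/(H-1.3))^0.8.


Taper: d(h) = DBH * ((H - h) / (H - 1.3))^0.8
Numerator = H - h = 16.4 - 5.9 = 10.5 m
Denominator = H - 1.3 = 16.4 - 1.3 = 15.1 m
Ratio = 10.5 / 15.1 = 0.69536
d = 56.9 * 0.69536^0.8 = 42.5 cm

42.5


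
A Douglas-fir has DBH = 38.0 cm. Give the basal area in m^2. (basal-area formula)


Formula: BA = pi * (DBH/2)^2 / 10000  (cm^2 to m^2)
Radius = DBH/2 = 38.0/2 = 19.0 cm
BA = pi * 19.0^2 / 10000
   = 1134.1149 cm^2 / 10000
   = 0.1134 m^2

0.1134


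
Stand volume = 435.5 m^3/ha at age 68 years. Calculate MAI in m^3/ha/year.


Formula: MAI = Total Volume / Stand Age
MAI = 435.5 m^3/ha / 68 years
MAI = 6.4 m^3/ha/year

6.4


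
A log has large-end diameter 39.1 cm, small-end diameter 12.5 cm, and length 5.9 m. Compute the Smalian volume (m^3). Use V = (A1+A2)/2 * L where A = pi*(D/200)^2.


Smalian: V = (A1 + A2)/2 * L,  A = pi*(D/200)^2
A1 = pi*(39.1/200)^2 = 0.120072 m^2
A2 = pi*(12.5/200)^2 = 0.012272 m^2
V = (0.120072+0.012272)/2*5.9 = 0.3904 m^3

0.3904


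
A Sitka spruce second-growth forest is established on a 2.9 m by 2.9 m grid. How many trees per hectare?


Formula: TPH = 10000 m^2/ha / (spacing_x * spacing_y)
Area per tree = 2.9 m * 2.9 m = 8.41 m^2
TPH = 10000 / 8.41 = 1189 trees/ha

1189


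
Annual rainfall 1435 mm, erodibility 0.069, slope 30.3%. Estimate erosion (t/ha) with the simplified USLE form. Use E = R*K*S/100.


Formula: E = R * K * S / 100  (simplified USLE)
R * K = 1435 * 0.069 = 99.015
E = 99.015 * 30.3 / 100 = 30.0 t/ha

30.0


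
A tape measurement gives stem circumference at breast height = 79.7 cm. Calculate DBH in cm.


Formula: DBH = C / pi
DBH = 79.7 / pi
pi = 3.14159...
DBH = 25.4 cm

25.4


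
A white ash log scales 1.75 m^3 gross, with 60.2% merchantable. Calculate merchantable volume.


Formula: MV = V_total * (merchantable_pct / 100)
Merchantable fraction = 60.2% / 100 = 0.602
MV = 1.75 m^3 * 0.602 = 1.054 m^3

1.054


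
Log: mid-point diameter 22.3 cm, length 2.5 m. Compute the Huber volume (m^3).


Huber: V = Am * L,  Am = pi*(Dm/200)^2
Am = pi*(22.3/200)^2 = 0.039057 m^2
V = 0.039057*2.5 = 0.0976 m^3

0.0976


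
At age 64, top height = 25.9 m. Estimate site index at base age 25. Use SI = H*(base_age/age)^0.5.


Formula: SI = H_dom * (base_age / age)^0.5
Age ratio = 25 / 64 = 0.39062
sqrt(age_ratio) = 0.625
SI = 25.9 * 0.625 = 16.2 m

16.2


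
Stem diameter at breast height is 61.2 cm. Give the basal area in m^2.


Formula: BA = pi * (DBH/2)^2 / 10000  (cm^2 to m^2)
Radius = DBH/2 = 61.2/2 = 30.6 cm
BA = pi * 30.6^2 / 10000
   = 2941.6617 cm^2 / 10000
   = 0.2942 m^2

0.2942


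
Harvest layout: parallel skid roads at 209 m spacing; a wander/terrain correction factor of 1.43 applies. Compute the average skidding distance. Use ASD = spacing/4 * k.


Formula: ASD = (spacing / 4) * correction
Uncorrected distance = spacing / 4 = 209 / 4 = 52.25 m
ASD = 52.25 * 1.43 = 75 m

75


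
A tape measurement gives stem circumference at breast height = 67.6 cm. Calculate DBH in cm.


Formula: DBH = C / pi
DBH = 67.6 / pi
pi = 3.14159...
DBH = 21.5 cm

21.5


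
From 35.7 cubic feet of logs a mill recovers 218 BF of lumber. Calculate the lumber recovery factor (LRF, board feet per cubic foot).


Formula: LRF = Lumber Output (BF) / Log Input (ft^3)
LRF = 218 BF / 35.7 ft^3
LRF = 6.11 BF/ft^3

6.11


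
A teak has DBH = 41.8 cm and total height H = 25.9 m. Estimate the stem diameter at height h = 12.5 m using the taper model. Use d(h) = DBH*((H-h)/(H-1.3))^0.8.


Taper: d(h) = DBH * ((H - h) / (H - 1.3))^0.8
Numerator = H - h = 25.9 - 12.5 = 13.4 m
Denominator = H - 1.3 = 25.9 - 1.3 = 24.6 m
Ratio = 13.4 / 24.6 = 0.54472
d = 41.8 * 0.54472^0.8 = 25.7 cm

25.7


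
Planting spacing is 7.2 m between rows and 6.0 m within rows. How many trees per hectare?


Formula: TPH = 10000 m^2/ha / (spacing_x * spacing_y)
Area per tree = 7.2 m * 6.0 m = 43.2 m^2
TPH = 10000 / 43.2 = 231 trees/ha

231


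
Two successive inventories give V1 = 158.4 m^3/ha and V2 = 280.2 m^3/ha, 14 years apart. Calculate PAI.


Formula: PAI = (V_T2 - V_T1) / (T2 - T1)
Volume increment = 280.2 - 158.4 = 121.8 m^3/ha
PAI = 121.8 / 14 = 8.7 m^3/ha/year

8.7


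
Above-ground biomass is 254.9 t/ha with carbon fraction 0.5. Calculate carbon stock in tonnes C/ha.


Formula: Carbon Stock = Biomass * Carbon Fraction
C = 254.9 t/ha * 0.5
C = 127.5 t C/ha

127.5


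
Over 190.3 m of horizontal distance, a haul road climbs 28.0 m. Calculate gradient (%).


Formula: Gradient = rise / run * 100
Gradient = 28.0 / 190.3 * 100 = 14.7%

14.7


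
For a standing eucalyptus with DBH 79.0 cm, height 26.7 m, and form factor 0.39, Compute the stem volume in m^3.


Formula: V = pi * (DBH/200)^2 * H * ff
Radius = DBH/200 = 79.0/200 = 0.395 m
Radius^2 = 0.395^2 = 0.156025 m^2
V = pi * 0.156025 * 26.7 * 0.39
V = 5.104 m^3

5.104


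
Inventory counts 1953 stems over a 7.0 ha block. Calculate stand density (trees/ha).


Formula: Stand Density = N_trees / Area_ha
Density = 1953 trees / 7.0 ha
Density = 279 trees/ha

279


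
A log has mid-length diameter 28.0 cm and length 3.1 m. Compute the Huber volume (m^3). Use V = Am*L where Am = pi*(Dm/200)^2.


Huber: V = Am * L,  Am = pi*(Dm/200)^2
Am = pi*(28.0/200)^2 = 0.061575 m^2
V = 0.061575*3.1 = 0.1909 m^3

0.1909


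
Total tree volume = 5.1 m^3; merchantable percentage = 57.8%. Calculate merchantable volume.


Formula: MV = V_total * (merchantable_pct / 100)
Merchantable fraction = 57.8% / 100 = 0.578
MV = 5.1 m^3 * 0.578 = 2.948 m^3

2.948


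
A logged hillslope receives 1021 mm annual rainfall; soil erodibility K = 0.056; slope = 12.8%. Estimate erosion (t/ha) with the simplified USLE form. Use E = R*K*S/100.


Formula: E = R * K * S / 100  (simplified USLE)
R * K = 1021 * 0.056 = 57.176
E = 57.176 * 12.8 / 100 = 7.32 t/ha

7.32


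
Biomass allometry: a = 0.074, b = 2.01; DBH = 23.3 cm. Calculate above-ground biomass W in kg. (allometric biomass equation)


Formula: W = a * DBH^b  (allometric power law)
DBH^b = 23.3^2.01 = 560.2546
W = 0.074 * 560.2546 = 41.5 kg

41.5


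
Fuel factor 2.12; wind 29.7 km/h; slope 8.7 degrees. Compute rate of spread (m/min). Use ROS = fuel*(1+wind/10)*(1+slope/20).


Formula: ROS = fuel * (1 + wind/10) * (1 + slope/20)
Wind factor = 1 + 29.7/10 = 3.97
Slope factor = 1 + 8.7/20 = 1.435
ROS = 2.12 * 3.97 * 1.435 = 12.08 m/min

12.08


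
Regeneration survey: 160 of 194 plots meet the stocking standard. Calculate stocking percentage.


Formula: Stocking % = stocked plots / total plots * 100
Stocking = 160 / 194 * 100
Stocking = 0.8247 * 100 = 82.5%

82.5


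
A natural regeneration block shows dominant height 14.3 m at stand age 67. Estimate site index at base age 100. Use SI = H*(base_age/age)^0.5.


Formula: SI = H_dom * (base_age / age)^0.5
Age ratio = 100 / 67 = 1.49254
sqrt(age_ratio) = 1.22169
SI = 14.3 * 1.22169 = 17.5 m

17.5


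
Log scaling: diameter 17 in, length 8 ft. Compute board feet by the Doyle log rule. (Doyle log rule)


Doyle: BF = (D - 4)^2 * L / 16
Adjusted diameter = 17 - 4 = 13 in
(D-4)^2 = 13^2 = 169
BF = 169 * 8 / 16 = 85 BF

85


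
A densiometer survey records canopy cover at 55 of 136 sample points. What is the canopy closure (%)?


Formula: Canopy closure = covered points / total points * 100
Closure = 55 / 136 * 100
Closure = 0.4044 * 100 = 40.4%

40.4


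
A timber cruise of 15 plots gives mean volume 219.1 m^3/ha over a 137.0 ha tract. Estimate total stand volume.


Formula: Total Volume = Mean Volume per ha * Total Area
Total Volume = 219.1 m^3/ha * 137.0 ha
Total Volume = 30017 m^3

30017


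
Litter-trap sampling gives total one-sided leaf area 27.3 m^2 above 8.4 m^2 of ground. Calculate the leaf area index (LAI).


Formula: LAI = total leaf area / ground area  (dimensionless)
LAI = 27.3 m^2 / 8.4 m^2
LAI = 3.25

3.25


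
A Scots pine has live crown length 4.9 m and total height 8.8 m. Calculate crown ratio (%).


Formula: Crown Ratio = (Crown Length / Total Height) * 100
CR = (4.9 m / 8.8 m) * 100
CR = 0.5568 * 100 = 55.7%

55.7


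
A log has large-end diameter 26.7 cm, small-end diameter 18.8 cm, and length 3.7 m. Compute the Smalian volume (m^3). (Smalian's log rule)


Smalian: V = (A1 + A2)/2 * L,  A = pi*(D/200)^2
A1 = pi*(26.7/200)^2 = 0.05599 m^2
A2 = pi*(18.8/200)^2 = 0.027759 m^2
V = (0.05599+0.027759)/2*3.7 = 0.1549 m^3

0.1549


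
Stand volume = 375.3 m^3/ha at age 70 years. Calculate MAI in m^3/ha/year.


Formula: MAI = Total Volume / Stand Age
MAI = 375.3 m^3/ha / 70 years
MAI = 5.36 m^3/ha/year

5.36


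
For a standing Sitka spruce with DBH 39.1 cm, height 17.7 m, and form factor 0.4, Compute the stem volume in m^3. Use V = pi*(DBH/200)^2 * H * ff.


Formula: V = pi * (DBH/200)^2 * H * ff
Radius = DBH/200 = 39.1/200 = 0.1955 m
Radius^2 = 0.1955^2 = 0.03822025 m^2
V = pi * 0.03822025 * 17.7 * 0.4
V = 0.85 m^3

0.85


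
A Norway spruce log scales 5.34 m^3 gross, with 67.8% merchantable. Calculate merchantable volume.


Formula: MV = V_total * (merchantable_pct / 100)
Merchantable fraction = 67.8% / 100 = 0.678
MV = 5.34 m^3 * 0.678 = 3.621 m^3

3.621


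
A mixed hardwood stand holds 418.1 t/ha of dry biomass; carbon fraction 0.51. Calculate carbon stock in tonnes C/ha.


Formula: Carbon Stock = Biomass * Carbon Fraction
C = 418.1 t/ha * 0.51
C = 213.2 t C/ha

213.2


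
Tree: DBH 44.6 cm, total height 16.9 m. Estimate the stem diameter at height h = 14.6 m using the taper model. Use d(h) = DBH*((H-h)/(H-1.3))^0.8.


Taper: d(h) = DBH * ((H - h) / (H - 1.3))^0.8
Numerator = H - h = 16.9 - 14.6 = 2.3 m
Denominator = H - 1.3 = 16.9 - 1.3 = 15.6 m
Ratio = 2.3 / 15.6 = 0.14744
d = 44.6 * 0.14744^0.8 = 9.6 cm

9.6


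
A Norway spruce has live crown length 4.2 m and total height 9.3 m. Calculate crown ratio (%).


Formula: Crown Ratio = (Crown Length / Total Height) * 100
CR = (4.2 m / 9.3 m) * 100
CR = 0.4516 * 100 = 45.2%

45.2


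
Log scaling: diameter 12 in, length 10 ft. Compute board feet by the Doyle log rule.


Doyle: BF = (D - 4)^2 * L / 16
Adjusted diameter = 12 - 4 = 8 in
(D-4)^2 = 8^2 = 64
BF = 64 * 10 / 16 = 40 BF

40


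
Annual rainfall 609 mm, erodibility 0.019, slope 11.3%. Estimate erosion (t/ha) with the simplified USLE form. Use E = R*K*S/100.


Formula: E = R * K * S / 100  (simplified USLE)
R * K = 609 * 0.019 = 11.571
E = 11.571 * 11.3 / 100 = 1.31 t/ha

1.31


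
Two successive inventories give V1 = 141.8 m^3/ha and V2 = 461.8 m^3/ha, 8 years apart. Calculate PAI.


Formula: PAI = (V_T2 - V_T1) / (T2 - T1)
Volume increment = 461.8 - 141.8 = 320.0 m^3/ha
PAI = 320.0 / 8 = 40.0 m^3/ha/year

40.0


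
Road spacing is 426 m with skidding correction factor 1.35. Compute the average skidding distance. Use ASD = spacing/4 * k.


Formula: ASD = (spacing / 4) * correction
Uncorrected distance = spacing / 4 = 426 / 4 = 106.5 m
ASD = 106.5 * 1.35 = 144 m

144


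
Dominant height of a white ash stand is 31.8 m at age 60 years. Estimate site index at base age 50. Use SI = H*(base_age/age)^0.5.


Formula: SI = H_dom * (base_age / age)^0.5
Age ratio = 50 / 60 = 0.83333
sqrt(age_ratio) = 0.91287
SI = 31.8 * 0.91287 = 29.0 m

29.0


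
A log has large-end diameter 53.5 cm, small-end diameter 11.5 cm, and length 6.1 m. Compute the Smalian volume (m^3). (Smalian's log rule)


Smalian: V = (A1 + A2)/2 * L,  A = pi*(D/200)^2
A1 = pi*(53.5/200)^2 = 0.224801 m^2
A2 = pi*(11.5/200)^2 = 0.010387 m^2
V = (0.224801+0.010387)/2*6.1 = 0.7173 m^3

0.7173


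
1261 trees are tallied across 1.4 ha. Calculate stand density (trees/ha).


Formula: Stand Density = N_trees / Area_ha
Density = 1261 trees / 1.4 ha
Density = 901 trees/ha

901


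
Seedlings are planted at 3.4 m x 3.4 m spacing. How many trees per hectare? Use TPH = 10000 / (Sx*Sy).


Formula: TPH = 10000 m^2/ha / (spacing_x * spacing_y)
Area per tree = 3.4 m * 3.4 m = 11.56 m^2
TPH = 10000 / 11.56 = 865 trees/ha

865


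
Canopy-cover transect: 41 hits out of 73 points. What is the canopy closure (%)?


Formula: Canopy closure = covered points / total points * 100
Closure = 41 / 73 * 100
Closure = 0.5616 * 100 = 56.2%

56.2


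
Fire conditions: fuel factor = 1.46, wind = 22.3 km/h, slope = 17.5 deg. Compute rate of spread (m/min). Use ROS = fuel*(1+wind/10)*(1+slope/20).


Formula: ROS = fuel * (1 + wind/10) * (1 + slope/20)
Wind factor = 1 + 22.3/10 = 3.23
Slope factor = 1 + 17.5/20 = 1.875
ROS = 1.46 * 3.23 * 1.875 = 8.84 m/min

8.84


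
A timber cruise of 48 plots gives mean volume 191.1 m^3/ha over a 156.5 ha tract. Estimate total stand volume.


Formula: Total Volume = Mean Volume per ha * Total Area
Total Volume = 191.1 m^3/ha * 156.5 ha
Total Volume = 29907 m^3

29907


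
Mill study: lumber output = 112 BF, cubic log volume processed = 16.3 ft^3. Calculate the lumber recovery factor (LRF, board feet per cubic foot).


Formula: LRF = Lumber Output (BF) / Log Input (ft^3)
LRF = 112 BF / 16.3 ft^3
LRF = 6.87 BF/ft^3

6.87


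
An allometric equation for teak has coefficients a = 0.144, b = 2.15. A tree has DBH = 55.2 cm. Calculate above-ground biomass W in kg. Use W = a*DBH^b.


Formula: W = a * DBH^b  (allometric power law)
DBH^b = 55.2^2.15 = 5561.2064
W = 0.144 * 5561.2064 = 800.8 kg

800.8


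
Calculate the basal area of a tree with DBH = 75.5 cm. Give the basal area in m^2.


Formula: BA = pi * (DBH/2)^2 / 10000  (cm^2 to m^2)
Radius = DBH/2 = 75.5/2 = 37.75 cm
BA = pi * 37.75^2 / 10000
   = 4476.9659 cm^2 / 10000
   = 0.4477 m^2

0.4477


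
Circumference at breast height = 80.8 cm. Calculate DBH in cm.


Formula: DBH = C / pi
DBH = 80.8 / pi
pi = 3.14159...
DBH = 25.7 cm

25.7


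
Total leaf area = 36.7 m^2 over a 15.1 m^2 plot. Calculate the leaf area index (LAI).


Formula: LAI = total leaf area / ground area  (dimensionless)
LAI = 36.7 m^2 / 15.1 m^2
LAI = 2.43

2.43


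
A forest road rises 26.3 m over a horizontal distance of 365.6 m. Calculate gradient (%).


Formula: Gradient = rise / run * 100
Gradient = 26.3 / 365.6 * 100 = 7.2%

7.2


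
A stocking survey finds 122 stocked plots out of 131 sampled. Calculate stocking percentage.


Formula: Stocking % = stocked plots / total plots * 100
Stocking = 122 / 131 * 100
Stocking = 0.9313 * 100 = 93.1%

93.1


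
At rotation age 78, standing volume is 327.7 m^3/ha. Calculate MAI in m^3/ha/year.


Formula: MAI = Total Volume / Stand Age
MAI = 327.7 m^3/ha / 78 years
MAI = 4.2 m^3/ha/year

4.2


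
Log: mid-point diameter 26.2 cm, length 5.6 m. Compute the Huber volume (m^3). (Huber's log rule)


Huber: V = Am * L,  Am = pi*(Dm/200)^2
Am = pi*(26.2/200)^2 = 0.053913 m^2
V = 0.053913*5.6 = 0.3019 m^3

0.3019


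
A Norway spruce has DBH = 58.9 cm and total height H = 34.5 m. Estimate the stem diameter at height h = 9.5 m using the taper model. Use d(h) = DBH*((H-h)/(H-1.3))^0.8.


Taper: d(h) = DBH * ((H - h) / (H - 1.3))^0.8
Numerator = H - h = 34.5 - 9.5 = 25.0 m
Denominator = H - 1.3 = 34.5 - 1.3 = 33.2 m
Ratio = 25.0 / 33.2 = 0.75301
d = 58.9 * 0.75301^0.8 = 46.9 cm

46.9


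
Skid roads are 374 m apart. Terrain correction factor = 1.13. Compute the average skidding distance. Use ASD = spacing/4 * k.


Formula: ASD = (spacing / 4) * correction
Uncorrected distance = spacing / 4 = 374 / 4 = 93.5 m
ASD = 93.5 * 1.13 = 106 m

106


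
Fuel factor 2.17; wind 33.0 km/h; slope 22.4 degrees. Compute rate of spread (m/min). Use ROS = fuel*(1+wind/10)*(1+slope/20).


Formula: ROS = fuel * (1 + wind/10) * (1 + slope/20)
Wind factor = 1 + 33.0/10 = 4.3
Slope factor = 1 + 22.4/20 = 2.12
ROS = 2.17 * 4.3 * 2.12 = 19.78 m/min

19.78


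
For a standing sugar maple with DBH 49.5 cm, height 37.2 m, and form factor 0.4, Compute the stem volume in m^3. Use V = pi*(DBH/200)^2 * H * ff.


Formula: V = pi * (DBH/200)^2 * H * ff
Radius = DBH/200 = 49.5/200 = 0.2475 m
Radius^2 = 0.2475^2 = 0.06125625 m^2
V = pi * 0.06125625 * 37.2 * 0.4
V = 2.864 m^3

2.864


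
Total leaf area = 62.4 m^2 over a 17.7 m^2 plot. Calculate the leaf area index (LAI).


Formula: LAI = total leaf area / ground area  (dimensionless)
LAI = 62.4 m^2 / 17.7 m^2
LAI = 3.53

3.53


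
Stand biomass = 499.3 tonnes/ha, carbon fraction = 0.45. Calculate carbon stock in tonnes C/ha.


Formula: Carbon Stock = Biomass * Carbon Fraction
C = 499.3 t/ha * 0.45
C = 224.7 t C/ha

224.7


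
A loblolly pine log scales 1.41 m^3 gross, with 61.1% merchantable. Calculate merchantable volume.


Formula: MV = V_total * (merchantable_pct / 100)
Merchantable fraction = 61.1% / 100 = 0.611
MV = 1.41 m^3 * 0.611 = 0.862 m^3

0.862


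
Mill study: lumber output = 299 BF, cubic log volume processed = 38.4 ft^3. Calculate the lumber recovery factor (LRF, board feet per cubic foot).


Formula: LRF = Lumber Output (BF) / Log Input (ft^3)
LRF = 299 BF / 38.4 ft^3
LRF = 7.79 BF/ft^3

7.79


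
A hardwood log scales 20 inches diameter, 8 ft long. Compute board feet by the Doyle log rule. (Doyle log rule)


Doyle: BF = (D - 4)^2 * L / 16
Adjusted diameter = 20 - 4 = 16 in
(D-4)^2 = 16^2 = 256
BF = 256 * 8 / 16 = 128 BF

128


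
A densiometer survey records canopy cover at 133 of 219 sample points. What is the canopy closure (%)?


Formula: Canopy closure = covered points / total points * 100
Closure = 133 / 219 * 100
Closure = 0.6073 * 100 = 60.7%

60.7


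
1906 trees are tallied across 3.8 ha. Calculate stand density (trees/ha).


Formula: Stand Density = N_trees / Area_ha
Density = 1906 trees / 3.8 ha
Density = 502 trees/ha

502


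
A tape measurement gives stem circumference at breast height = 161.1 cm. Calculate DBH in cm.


Formula: DBH = C / pi
DBH = 161.1 / pi
pi = 3.14159...
DBH = 51.3 cm

51.3


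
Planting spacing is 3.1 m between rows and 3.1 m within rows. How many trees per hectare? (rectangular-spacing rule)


Formula: TPH = 10000 m^2/ha / (spacing_x * spacing_y)
Area per tree = 3.1 m * 3.1 m = 9.61 m^2
TPH = 10000 / 9.61 = 1041 trees/ha

1041


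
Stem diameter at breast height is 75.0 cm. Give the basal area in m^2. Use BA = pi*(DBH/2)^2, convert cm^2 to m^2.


Formula: BA = pi * (DBH/2)^2 / 10000  (cm^2 to m^2)
Radius = DBH/2 = 75.0/2 = 37.5 cm
BA = pi * 37.5^2 / 10000
   = 4417.8647 cm^2 / 10000
   = 0.4418 m^2

0.4418


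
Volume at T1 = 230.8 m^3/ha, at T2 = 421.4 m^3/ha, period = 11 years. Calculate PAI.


Formula: PAI = (V_T2 - V_T1) / (T2 - T1)
Volume increment = 421.4 - 230.8 = 190.6 m^3/ha
PAI = 190.6 / 11 = 17.33 m^3/ha/year

17.33


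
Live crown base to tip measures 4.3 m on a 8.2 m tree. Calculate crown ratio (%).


Formula: Crown Ratio = (Crown Length / Total Height) * 100
CR = (4.3 m / 8.2 m) * 100
CR = 0.5244 * 100 = 52.4%

52.4


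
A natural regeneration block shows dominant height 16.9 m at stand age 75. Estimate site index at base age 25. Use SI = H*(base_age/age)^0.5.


Formula: SI = H_dom * (base_age / age)^0.5
Age ratio = 25 / 75 = 0.33333
sqrt(age_ratio) = 0.57735
SI = 16.9 * 0.57735 = 9.8 m

9.8


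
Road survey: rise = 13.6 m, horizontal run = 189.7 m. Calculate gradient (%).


Formula: Gradient = rise / run * 100
Gradient = 13.6 / 189.7 * 100 = 7.2%

7.2


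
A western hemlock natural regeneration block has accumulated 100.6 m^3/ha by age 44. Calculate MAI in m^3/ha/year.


Formula: MAI = Total Volume / Stand Age
MAI = 100.6 m^3/ha / 44 years
MAI = 2.29 m^3/ha/year

2.29


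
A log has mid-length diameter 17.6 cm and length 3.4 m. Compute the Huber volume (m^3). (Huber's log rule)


Huber: V = Am * L,  Am = pi*(Dm/200)^2
Am = pi*(17.6/200)^2 = 0.024328 m^2
V = 0.024328*3.4 = 0.0827 m^3

0.0827


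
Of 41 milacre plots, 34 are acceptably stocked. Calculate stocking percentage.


Formula: Stocking % = stocked plots / total plots * 100
Stocking = 34 / 41 * 100
Stocking = 0.8293 * 100 = 82.9%

82.9


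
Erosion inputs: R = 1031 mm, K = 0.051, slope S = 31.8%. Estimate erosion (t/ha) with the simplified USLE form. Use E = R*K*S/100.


Formula: E = R * K * S / 100  (simplified USLE)
R * K = 1031 * 0.051 = 52.581
E = 52.581 * 31.8 / 100 = 16.72 t/ha

16.72


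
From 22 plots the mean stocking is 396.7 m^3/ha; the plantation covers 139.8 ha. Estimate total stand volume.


Formula: Total Volume = Mean Volume per ha * Total Area
Total Volume = 396.7 m^3/ha * 139.8 ha
Total Volume = 55459 m^3

55459
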